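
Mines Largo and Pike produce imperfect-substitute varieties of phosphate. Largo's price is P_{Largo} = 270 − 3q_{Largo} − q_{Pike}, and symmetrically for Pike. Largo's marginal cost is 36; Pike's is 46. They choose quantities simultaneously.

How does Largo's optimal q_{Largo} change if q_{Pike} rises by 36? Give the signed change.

-6

Mine Largo's profit: π = q_{Largo}(270 − 3q_{Largo} − q_{Pike}) − 36q_{Largo}.
∂π/∂q_{Largo} = 234 − 6q_{Largo} − q_{Pike} = 0 ⇒ q_{Largo} = 39 − (1/6)q_{Pike}.
The reaction-function slope is −1/6, so a 36-unit rise in q_{Pike} moves q_{Largo} by −1/6 × 36 = −6. Largo's best response falls — the actions are strategic substitutes.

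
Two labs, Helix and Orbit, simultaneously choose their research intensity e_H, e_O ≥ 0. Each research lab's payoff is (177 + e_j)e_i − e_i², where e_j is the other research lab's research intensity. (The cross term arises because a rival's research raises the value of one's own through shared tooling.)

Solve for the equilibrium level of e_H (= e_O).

177

Helix's payoff is (177 + e_O)e_H − e_H².
∂π/∂e_H = 177 + e_O − 2e_H = 0, so e_H = 88.5 + 0.5e_O.
The game is symmetric, so in equilibrium e_O = e_H: the reaction function gives 0.5e_H = 88.5, hence e_H = 177.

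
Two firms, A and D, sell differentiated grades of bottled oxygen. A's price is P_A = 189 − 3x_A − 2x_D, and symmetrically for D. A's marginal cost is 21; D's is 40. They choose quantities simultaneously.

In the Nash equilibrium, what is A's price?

87.5625

Firm A's profit: π = x_A(189 − 3x_A − 2x_D) − 21x_A.
∂π/∂x_A = 168 − 6x_A − 2x_D = 0 ⇒ x_A = 28 − (1/3)x_D.
Similarly x_D = 149/6 − (1/3)x_A.
Plugging x_D into A's best response: x_A = 28 − (1/3)(149/6 − (1/3)x_A) ⇒ (8/9)x_A = 355/18, so x_A = 22.1875.
Then x_D = 149/6 − (1/3)·22.1875 = 17.4375.
P_A = 189 − 3·22.1875 − 2·17.4375 = 87.5625.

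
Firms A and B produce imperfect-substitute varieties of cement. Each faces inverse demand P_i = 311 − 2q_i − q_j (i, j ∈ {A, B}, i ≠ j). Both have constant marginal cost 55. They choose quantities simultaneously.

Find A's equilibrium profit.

Firm A's profit: π = q_A(311 − 2q_A − q_B) − 55q_A.
∂π/∂q_A = 256 − 4q_A − q_B = 0 ⇒ q_A = 64 − 0.25q_B.
The game is symmetric, so in equilibrium q_B = q_A: the reaction function gives 1.25q_A = 64, hence q_A = 51.2.
P_A = 311 − 2·51.2 − 51.2 = 157.4.
Profit = (157.4 − 55)·51.2 = 5242.88.

5242.88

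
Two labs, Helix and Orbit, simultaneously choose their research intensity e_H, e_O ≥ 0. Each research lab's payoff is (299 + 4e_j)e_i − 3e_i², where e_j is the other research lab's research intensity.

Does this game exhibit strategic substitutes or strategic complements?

Helix's payoff is (299 + 4e_O)e_H − 3e_H².
∂π/∂e_H = 299 + 4e_O − 6e_H = 0, so e_H = 299/6 + (2/3)e_O.
The best-response slope de_H/de_O = 2/3 > 0: the reaction function is upward-sloping, so the choices are strategic complements.

strategic complements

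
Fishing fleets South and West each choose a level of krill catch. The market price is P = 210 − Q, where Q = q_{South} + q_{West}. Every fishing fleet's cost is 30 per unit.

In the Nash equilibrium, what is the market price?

90

Fishing fleet South's profit: π = q_{South}(210 − (q_{South} + q_{West})) − 30q_{South}.
∂π/∂q_{South} = 180 − 2q_{South} − q_{West} = 0, so q_{South} = 90 − 0.5q_{West}.
Setting q_{South} = q_{West} in the reaction function: q_{South} = 90 − 0.5q_{South}, so q_{South} = 90 / 1.5 = 60.
Equilibrium price: P = 210 − 120 = 90.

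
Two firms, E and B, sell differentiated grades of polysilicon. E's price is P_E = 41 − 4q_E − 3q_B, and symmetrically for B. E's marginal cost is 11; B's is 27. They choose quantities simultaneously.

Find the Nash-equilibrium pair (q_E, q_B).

3.6, 0.4

Firm E's profit: π = q_E(41 − 4q_E − 3q_B) − 11q_E.
∂π/∂q_E = 30 − 8q_E − 3q_B = 0 ⇒ q_E = 3.75 − 0.375q_B.
Similarly q_B = 1.75 − 0.375q_E.
Plugging q_B into E's best response: q_E = 3.75 − 0.375(1.75 − 0.375q_E) ⇒ (55/64)q_E = 99/32, so q_E = 3.6.
Then q_B = 1.75 − 0.375·3.6 = 0.4.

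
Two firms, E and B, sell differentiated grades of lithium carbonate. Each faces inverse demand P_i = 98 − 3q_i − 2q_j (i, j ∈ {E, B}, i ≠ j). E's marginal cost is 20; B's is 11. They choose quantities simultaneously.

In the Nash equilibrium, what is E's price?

Firm E's profit: π = q_E(98 − 3q_E − 2q_B) − 20q_E.
∂π/∂q_E = 78 − 6q_E − 2q_B = 0 ⇒ q_E = 13 − (1/3)q_B.
Similarly q_B = 14.5 − (1/3)q_E.
Plugging q_B into E's best response: q_E = 13 − (1/3)(14.5 − (1/3)q_E) ⇒ (8/9)q_E = 49/6, so q_E = 9.1875.
Then q_B = 14.5 − (1/3)·9.1875 = 11.4375.
P_E = 98 − 3·9.1875 − 2·11.4375 = 47.5625.

47.5625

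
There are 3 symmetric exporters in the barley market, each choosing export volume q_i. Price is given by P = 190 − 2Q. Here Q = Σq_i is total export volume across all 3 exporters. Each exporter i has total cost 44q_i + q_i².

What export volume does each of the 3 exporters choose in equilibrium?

14.6

A representative exporter's profit is π_i = q_i(190 − 2Q) − 44q_i − q_i², with Q = q_i + Σ_{j≠i} q_j.
First-order condition: 146 − 6q_i − 2Σ_{j≠i} q_j = 0.
With identical exporters, set every q_j = q: then 146 − 6q − 4q = 0, i.e. q = 146/10 = 14.6.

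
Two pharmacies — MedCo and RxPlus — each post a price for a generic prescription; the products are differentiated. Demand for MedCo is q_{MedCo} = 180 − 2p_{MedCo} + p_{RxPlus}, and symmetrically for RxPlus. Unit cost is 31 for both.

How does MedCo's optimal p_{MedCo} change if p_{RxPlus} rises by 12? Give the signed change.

MedCo's profit: π = (p_{MedCo} − 31)(180 − 2p_{MedCo} + p_{RxPlus}).
∂π/∂p_{MedCo} = 242 − 4p_{MedCo} + p_{RxPlus} = 0 ⇒ p_{MedCo} = 60.5 + 0.25p_{RxPlus}.
The reaction-function slope is 0.25, so a 12-unit rise in p_{RxPlus} moves p_{MedCo} by 0.25 × 12 = 3. MedCo's best response rises — the actions are strategic complements.

3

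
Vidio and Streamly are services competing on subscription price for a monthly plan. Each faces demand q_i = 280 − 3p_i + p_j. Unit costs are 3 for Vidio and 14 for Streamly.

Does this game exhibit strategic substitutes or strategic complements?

strategic complements

Vidio's profit: π = (p_{Vidio} − 3)(280 − 3p_{Vidio} + p_{Streamly}).
∂π/∂p_{Vidio} = 289 − 6p_{Vidio} + p_{Streamly} = 0 ⇒ p_{Vidio} = 289/6 + (1/6)p_{Streamly}.
The best-response slope dp_{Vidio}/dp_{Streamly} = 1/6 > 0: the reaction function is upward-sloping, so the choices are strategic complements.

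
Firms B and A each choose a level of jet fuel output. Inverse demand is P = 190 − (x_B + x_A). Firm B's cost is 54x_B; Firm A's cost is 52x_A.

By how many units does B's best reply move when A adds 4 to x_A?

Firm B's profit: π = x_B(190 − (x_B + x_A)) − 54x_B.
∂π/∂x_B = 136 − 2x_B − x_A = 0, so x_B = 68 − 0.5x_A.
The reaction-function slope is −0.5, so a 4-unit rise in x_A moves x_B by −0.5 × 4 = −2. B's best response falls — the actions are strategic substitutes.

-2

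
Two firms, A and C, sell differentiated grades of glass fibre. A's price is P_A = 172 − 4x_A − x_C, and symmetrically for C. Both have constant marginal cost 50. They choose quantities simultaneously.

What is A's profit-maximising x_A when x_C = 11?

13.875

Firm A's profit: π = x_A(172 − 4x_A − x_C) − 50x_A.
∂π/∂x_A = 122 − 8x_A − x_C = 0 ⇒ x_A = 15.25 − 0.125x_C.
At x_C = 11: x_A = 15.25 − 0.125·11 = 13.875.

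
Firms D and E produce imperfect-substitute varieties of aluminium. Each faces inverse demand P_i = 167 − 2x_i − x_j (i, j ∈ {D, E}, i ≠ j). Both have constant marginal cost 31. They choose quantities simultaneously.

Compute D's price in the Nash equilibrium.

Firm D's profit: π = x_D(167 − 2x_D − x_E) − 31x_D.
∂π/∂x_D = 136 − 4x_D − x_E = 0 ⇒ x_D = 34 − 0.25x_E.
By symmetry x_E = x_D; substituting into the reaction function, 1.25x_D = 34 and x_D = 27.2.
P_D = 167 − 2·27.2 − 27.2 = 85.4.

85.4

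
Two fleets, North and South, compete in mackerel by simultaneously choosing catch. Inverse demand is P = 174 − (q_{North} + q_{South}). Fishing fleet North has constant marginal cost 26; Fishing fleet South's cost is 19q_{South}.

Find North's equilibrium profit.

2209

Fishing fleet North's profit: π = q_{North}(174 − (q_{North} + q_{South})) − 26q_{North}.
∂π/∂q_{North} = 148 − 2q_{North} − q_{South} = 0, so q_{North} = 74 − 0.5q_{South}.
By the same steps for South: q_{South} = 77.5 − 0.5q_{North}.
Plugging q_{South} into North's best response: q_{North} = 74 − 0.5(77.5 − 0.5q_{North}) ⇒ 0.75q_{North} = 35.25, so q_{North} = 47.
Then q_{South} = 77.5 − 0.5·47 = 54.
Price P = 174 − 101 = 73.
North's profit: (73 − 26)·47 = 2209.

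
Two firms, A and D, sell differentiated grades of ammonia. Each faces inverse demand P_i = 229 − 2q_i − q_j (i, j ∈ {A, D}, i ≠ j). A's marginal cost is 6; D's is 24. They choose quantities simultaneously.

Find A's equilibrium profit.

Firm A's profit: π = q_A(229 − 2q_A − q_D) − 6q_A.
∂π/∂q_A = 223 − 4q_A − q_D = 0 ⇒ q_A = 55.75 − 0.25q_D.
Similarly q_D = 51.25 − 0.25q_A.
Solving the two reaction functions simultaneously: (1 − (−0.25)(−0.25))q_A = 55.75 − 0.25·51.25, so 0.9375q_A = 42.9375 and q_A = 45.8.
Then q_D = 51.25 − 0.25·45.8 = 39.8.
P_A = 229 − 2·45.8 − 39.8 = 97.6.
Profit = (97.6 − 6)·45.8 = 4195.28.

4195.28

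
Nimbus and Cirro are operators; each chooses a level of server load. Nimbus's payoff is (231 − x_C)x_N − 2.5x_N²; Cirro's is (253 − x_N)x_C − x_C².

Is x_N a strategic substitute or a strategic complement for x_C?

strategic substitutes

Expanding Nimbus's payoff: 231x_N − x_Cx_N − 2.5x_N².
∂π/∂x_N = 231 − x_C − 5x_N = 0, so x_N = 46.2 − 0.2x_C.
The best-response slope dx_N/dx_C = −0.2 < 0: the reaction function is downward-sloping, so the choices are strategic substitutes.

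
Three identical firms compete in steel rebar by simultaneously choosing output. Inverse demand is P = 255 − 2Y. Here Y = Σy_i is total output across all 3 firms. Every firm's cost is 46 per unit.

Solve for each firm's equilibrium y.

26.125

A representative firm's profit is π_i = y_i(255 − 2Y) − 46y_i, with Y = y_i + Σ_{j≠i} y_j.
First-order condition: 209 − 4y_i − 2Σ_{j≠i} y_j = 0.
In a symmetric equilibrium every firm chooses the same y, so Σ_{j≠i} y_j = 2y. The condition becomes 209 − 8y = 0, giving y = 209/8 = 26.125.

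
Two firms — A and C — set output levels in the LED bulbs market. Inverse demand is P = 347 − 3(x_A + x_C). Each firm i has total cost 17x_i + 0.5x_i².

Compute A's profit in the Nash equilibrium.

3811.5

Firm A's profit: π = x_A(347 − 3(x_A + x_C)) − 17x_A − 0.5x_A².
∂π/∂x_A = 330 − 7x_A − 3x_C = 0, so x_A = 330/7 − (3/7)x_C.
Setting x_A = x_C in the reaction function: x_A = 330/7 − (3/7)x_A, so x_A = (330/7) / (10/7) = 33.
Price P = 347 − 3·66 = 149.
A's profit: (149 − 17)·33 − 0.5(33)² = 3811.5.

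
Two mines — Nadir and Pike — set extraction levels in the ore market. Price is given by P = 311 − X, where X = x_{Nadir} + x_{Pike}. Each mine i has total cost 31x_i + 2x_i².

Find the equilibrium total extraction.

Mine Nadir's profit: π = x_{Nadir}(311 − (x_{Nadir} + x_{Pike})) − 31x_{Nadir} − 2x_{Nadir}².
∂π/∂x_{Nadir} = 280 − 6x_{Nadir} − x_{Pike} = 0, so x_{Nadir} = 140/3 − (1/6)x_{Pike}.
The game is symmetric, so in equilibrium x_{Pike} = x_{Nadir}: the reaction function gives (7/6)x_{Nadir} = 140/3, hence x_{Nadir} = 40.
Total extraction: 40 + 40 = 80.

80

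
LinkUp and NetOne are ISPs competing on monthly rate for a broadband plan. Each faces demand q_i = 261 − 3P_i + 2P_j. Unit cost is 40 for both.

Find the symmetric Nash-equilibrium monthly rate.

95.25

LinkUp's profit: π = (P_{LinkUp} − 40)(261 − 3P_{LinkUp} + 2P_{NetOne}).
∂π/∂P_{LinkUp} = 381 − 6P_{LinkUp} + 2P_{NetOne} = 0 ⇒ P_{LinkUp} = 63.5 + (1/3)P_{NetOne}.
By symmetry P_{NetOne} = P_{LinkUp}; substituting into the reaction function, (2/3)P_{LinkUp} = 63.5 and P_{LinkUp} = 95.25.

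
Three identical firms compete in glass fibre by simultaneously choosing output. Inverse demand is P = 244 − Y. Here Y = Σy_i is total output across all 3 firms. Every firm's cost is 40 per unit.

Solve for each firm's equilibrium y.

A representative firm's profit is π_i = y_i(244 − Y) − 40y_i, with Y = y_i + Σ_{j≠i} y_j.
First-order condition: 204 − 2y_i − Σ_{j≠i} y_j = 0.
In a symmetric equilibrium every firm chooses the same y, so Σ_{j≠i} y_j = 2y. The condition becomes 204 − 4y = 0, giving y = 204/4 = 51.

51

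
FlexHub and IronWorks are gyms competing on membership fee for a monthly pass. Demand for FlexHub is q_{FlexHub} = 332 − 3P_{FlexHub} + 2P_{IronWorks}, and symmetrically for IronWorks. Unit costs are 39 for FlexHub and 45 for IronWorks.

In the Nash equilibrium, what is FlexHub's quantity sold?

223.125

FlexHub's profit: π = (P_{FlexHub} − 39)(332 − 3P_{FlexHub} + 2P_{IronWorks}).
∂π/∂P_{FlexHub} = 449 − 6P_{FlexHub} + 2P_{IronWorks} = 0 ⇒ P_{FlexHub} = 449/6 + (1/3)P_{IronWorks}.
Similarly P_{IronWorks} = 467/6 + (1/3)P_{FlexHub}.
Substituting the second reaction function into the first: P_{FlexHub} = 449/6 + (1/3)(467/6 + (1/3)P_{FlexHub}), which gives (8/9)P_{FlexHub} = 907/9 ⇒ P_{FlexHub} = 113.375.
Then P_{IronWorks} = 467/6 + (1/3)·113.375 = 115.625.
q_{FlexHub} = 332 − 3·113.375 + 2·115.625 = 223.125.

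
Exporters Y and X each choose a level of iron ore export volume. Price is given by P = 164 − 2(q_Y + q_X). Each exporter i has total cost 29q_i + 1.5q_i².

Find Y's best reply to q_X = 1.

Exporter Y's profit: π = q_Y(164 − 2(q_Y + q_X)) − 29q_Y − 1.5q_Y².
∂π/∂q_Y = 135 − 7q_Y − 2q_X = 0, so q_Y = 135/7 − (2/7)q_X.
At q_X = 1: q_Y = 135/7 − (2/7)·1 = 19.

19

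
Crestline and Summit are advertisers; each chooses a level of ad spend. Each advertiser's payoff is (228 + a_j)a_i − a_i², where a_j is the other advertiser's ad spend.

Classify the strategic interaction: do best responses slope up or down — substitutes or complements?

strategic complements

Crestline's payoff is (228 + a_S)a_C − a_C².
∂π/∂a_C = 228 + a_S − 2a_C = 0, so a_C = 114 + 0.5a_S.
The best-response slope da_C/da_S = 0.5 > 0: the reaction function is upward-sloping, so the choices are strategic complements.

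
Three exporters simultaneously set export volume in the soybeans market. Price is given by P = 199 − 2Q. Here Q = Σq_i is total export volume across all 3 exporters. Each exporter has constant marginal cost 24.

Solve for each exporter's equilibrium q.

21.875

A representative exporter's profit is π_i = q_i(199 − 2Q) − 24q_i, with Q = q_i + Σ_{j≠i} q_j.
First-order condition: 175 − 4q_i − 2Σ_{j≠i} q_j = 0.
Imposing symmetry (q_j = q for all j) turns Σ_{j≠i} q_j into 2q, so 175 = 8q and q = 21.875.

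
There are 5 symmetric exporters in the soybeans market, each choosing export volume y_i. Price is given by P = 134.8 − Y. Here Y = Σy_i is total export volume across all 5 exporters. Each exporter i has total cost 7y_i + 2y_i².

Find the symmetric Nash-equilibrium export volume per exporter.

A representative exporter's profit is π_i = y_i(134.8 − Y) − 7y_i − 2y_i², with Y = y_i + Σ_{j≠i} y_j.
First-order condition: 127.8 − 6y_i − Σ_{j≠i} y_j = 0.
In a symmetric equilibrium every exporter chooses the same y, so Σ_{j≠i} y_j = 4y. The condition becomes 127.8 − 10y = 0, giving y = 127.8/10 = 12.78.

12.78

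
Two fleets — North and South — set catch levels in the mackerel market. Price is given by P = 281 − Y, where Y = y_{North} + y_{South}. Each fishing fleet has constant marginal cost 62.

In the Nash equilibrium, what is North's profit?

Fishing fleet North's profit: π = y_{North}(281 − (y_{North} + y_{South})) − 62y_{North}.
∂π/∂y_{North} = 219 − 2y_{North} − y_{South} = 0, so y_{North} = 109.5 − 0.5y_{South}.
Setting y_{North} = y_{South} in the reaction function: y_{North} = 109.5 − 0.5y_{North}, so y_{North} = 109.5 / 1.5 = 73.
Price P = 281 − 146 = 135.
North's profit: (135 − 62)·73 = 5329.

5329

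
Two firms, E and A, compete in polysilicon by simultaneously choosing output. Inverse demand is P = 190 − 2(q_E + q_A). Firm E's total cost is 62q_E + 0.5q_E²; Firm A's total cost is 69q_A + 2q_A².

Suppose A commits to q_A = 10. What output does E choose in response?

21.6

Firm E's profit: π = q_E(190 − 2(q_E + q_A)) − 62q_E − 0.5q_E².
∂π/∂q_E = 128 − 5q_E − 2q_A = 0, so q_E = 25.6 − 0.4q_A.
At q_A = 10: q_E = 25.6 − 0.4·10 = 21.6.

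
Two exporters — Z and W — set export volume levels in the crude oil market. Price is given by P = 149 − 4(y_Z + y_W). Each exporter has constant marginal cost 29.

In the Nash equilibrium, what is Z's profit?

400

Exporter Z's profit: π = y_Z(149 − 4(y_Z + y_W)) − 29y_Z.
∂π/∂y_Z = 120 − 8y_Z − 4y_W = 0, so y_Z = 15 − 0.5y_W.
By symmetry y_W = y_Z; substituting into the reaction function, 1.5y_Z = 15 and y_Z = 10.
Price P = 149 − 4·20 = 69.
Z's profit: (69 − 29)·10 = 400.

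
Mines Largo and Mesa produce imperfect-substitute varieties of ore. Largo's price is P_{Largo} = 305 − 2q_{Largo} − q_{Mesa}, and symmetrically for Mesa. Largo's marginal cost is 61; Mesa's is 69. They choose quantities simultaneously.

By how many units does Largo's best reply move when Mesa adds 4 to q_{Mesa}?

Mine Largo's profit: π = q_{Largo}(305 − 2q_{Largo} − q_{Mesa}) − 61q_{Largo}.
∂π/∂q_{Largo} = 244 − 4q_{Largo} − q_{Mesa} = 0 ⇒ q_{Largo} = 61 − 0.25q_{Mesa}.
The reaction-function slope is −0.25, so a 4-unit rise in q_{Mesa} moves q_{Largo} by −0.25 × 4 = −1. Largo's best response falls — the actions are strategic substitutes.

-1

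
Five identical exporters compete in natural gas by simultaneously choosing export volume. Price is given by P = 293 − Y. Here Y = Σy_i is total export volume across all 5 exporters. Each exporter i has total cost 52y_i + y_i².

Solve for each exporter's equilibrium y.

30.125

A representative exporter's profit is π_i = y_i(293 − Y) − 52y_i − y_i², with Y = y_i + Σ_{j≠i} y_j.
First-order condition: 241 − 4y_i − Σ_{j≠i} y_j = 0.
Imposing symmetry (y_j = y for all j) turns Σ_{j≠i} y_j into 4y, so 241 = 8y and y = 30.125.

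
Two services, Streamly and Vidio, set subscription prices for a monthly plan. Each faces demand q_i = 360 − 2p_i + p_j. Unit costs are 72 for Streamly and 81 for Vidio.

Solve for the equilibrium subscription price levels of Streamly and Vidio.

Streamly's profit: π = (p_{Streamly} − 72)(360 − 2p_{Streamly} + p_{Vidio}).
∂π/∂p_{Streamly} = 504 − 4p_{Streamly} + p_{Vidio} = 0 ⇒ p_{Streamly} = 126 + 0.25p_{Vidio}.
Similarly p_{Vidio} = 130.5 + 0.25p_{Streamly}.
Plugging p_{Vidio} into Streamly's best response: p_{Streamly} = 126 + 0.25(130.5 + 0.25p_{Streamly}) ⇒ 0.9375p_{Streamly} = 158.625, so p_{Streamly} = 169.2.
Then p_{Vidio} = 130.5 + 0.25·169.2 = 172.8.

169.2, 172.8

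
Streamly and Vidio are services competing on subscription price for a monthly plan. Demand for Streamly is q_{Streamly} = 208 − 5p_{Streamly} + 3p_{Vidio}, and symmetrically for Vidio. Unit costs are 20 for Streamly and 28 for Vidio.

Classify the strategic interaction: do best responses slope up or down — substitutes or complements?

Streamly's profit: π = (p_{Streamly} − 20)(208 − 5p_{Streamly} + 3p_{Vidio}).
∂π/∂p_{Streamly} = 308 − 10p_{Streamly} + 3p_{Vidio} = 0 ⇒ p_{Streamly} = 30.8 + 0.3p_{Vidio}.
The best-response slope dp_{Streamly}/dp_{Vidio} = 0.3 > 0: the reaction function is upward-sloping, so the choices are strategic complements.

strategic complements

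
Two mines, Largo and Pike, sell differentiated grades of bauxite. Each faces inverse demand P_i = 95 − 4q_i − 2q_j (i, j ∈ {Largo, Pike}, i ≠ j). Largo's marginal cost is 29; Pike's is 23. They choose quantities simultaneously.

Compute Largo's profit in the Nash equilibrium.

Mine Largo's profit: π = q_{Largo}(95 − 4q_{Largo} − 2q_{Pike}) − 29q_{Largo}.
∂π/∂q_{Largo} = 66 − 8q_{Largo} − 2q_{Pike} = 0 ⇒ q_{Largo} = 8.25 − 0.25q_{Pike}.
Similarly q_{Pike} = 9 − 0.25q_{Largo}.
Solving the two reaction functions simultaneously: (1 − (−0.25)(−0.25))q_{Largo} = 8.25 − 0.25·9, so 0.9375q_{Largo} = 6 and q_{Largo} = 6.4.
Then q_{Pike} = 9 − 0.25·6.4 = 7.4.
P_{Largo} = 95 − 4·6.4 − 2·7.4 = 54.6.
Profit = (54.6 − 29)·6.4 = 163.84.

163.84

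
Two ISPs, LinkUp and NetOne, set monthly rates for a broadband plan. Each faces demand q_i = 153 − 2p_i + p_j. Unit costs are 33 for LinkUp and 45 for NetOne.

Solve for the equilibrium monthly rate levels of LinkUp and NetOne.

74.6, 79.4

LinkUp's profit: π = (p_{LinkUp} − 33)(153 − 2p_{LinkUp} + p_{NetOne}).
∂π/∂p_{LinkUp} = 219 − 4p_{LinkUp} + p_{NetOne} = 0 ⇒ p_{LinkUp} = 54.75 + 0.25p_{NetOne}.
Similarly p_{NetOne} = 60.75 + 0.25p_{LinkUp}.
Substituting the second reaction function into the first: p_{LinkUp} = 54.75 + 0.25(60.75 + 0.25p_{LinkUp}), which gives 0.9375p_{LinkUp} = 69.9375 ⇒ p_{LinkUp} = 74.6.
Then p_{NetOne} = 60.75 + 0.25·74.6 = 79.4.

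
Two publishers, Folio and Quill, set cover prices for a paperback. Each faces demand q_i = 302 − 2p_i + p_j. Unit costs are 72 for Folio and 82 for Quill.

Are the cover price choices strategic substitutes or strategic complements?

strategic complements

Folio's profit: π = (p_{Folio} − 72)(302 − 2p_{Folio} + p_{Quill}).
∂π/∂p_{Folio} = 446 − 4p_{Folio} + p_{Quill} = 0 ⇒ p_{Folio} = 111.5 + 0.25p_{Quill}.
The best-response slope dp_{Folio}/dp_{Quill} = 0.25 > 0: the reaction function is upward-sloping, so the choices are strategic complements.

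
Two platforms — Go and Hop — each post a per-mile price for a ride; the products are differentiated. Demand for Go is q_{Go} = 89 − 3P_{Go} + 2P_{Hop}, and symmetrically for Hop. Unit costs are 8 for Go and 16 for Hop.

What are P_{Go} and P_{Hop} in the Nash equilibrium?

29.75, 32.75

Go's profit: π = (P_{Go} − 8)(89 − 3P_{Go} + 2P_{Hop}).
∂π/∂P_{Go} = 113 − 6P_{Go} + 2P_{Hop} = 0 ⇒ P_{Go} = 113/6 + (1/3)P_{Hop}.
Similarly P_{Hop} = 137/6 + (1/3)P_{Go}.
Plugging P_{Hop} into Go's best response: P_{Go} = 113/6 + (1/3)(137/6 + (1/3)P_{Go}) ⇒ (8/9)P_{Go} = 238/9, so P_{Go} = 29.75.
Then P_{Hop} = 137/6 + (1/3)·29.75 = 32.75.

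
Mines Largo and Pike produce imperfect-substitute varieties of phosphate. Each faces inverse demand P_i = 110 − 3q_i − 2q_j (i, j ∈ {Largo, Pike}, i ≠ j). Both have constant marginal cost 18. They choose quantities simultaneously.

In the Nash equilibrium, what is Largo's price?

Mine Largo's profit: π = q_{Largo}(110 − 3q_{Largo} − 2q_{Pike}) − 18q_{Largo}.
∂π/∂q_{Largo} = 92 − 6q_{Largo} − 2q_{Pike} = 0 ⇒ q_{Largo} = 46/3 − (1/3)q_{Pike}.
The game is symmetric, so in equilibrium q_{Pike} = q_{Largo}: the reaction function gives (4/3)q_{Largo} = 46/3, hence q_{Largo} = 11.5.
P_{Largo} = 110 − 3·11.5 − 2·11.5 = 52.5.

52.5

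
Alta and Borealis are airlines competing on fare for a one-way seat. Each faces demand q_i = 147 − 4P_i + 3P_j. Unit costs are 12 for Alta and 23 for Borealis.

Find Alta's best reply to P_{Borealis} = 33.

36.75

Alta's profit: π = (P_{Alta} − 12)(147 − 4P_{Alta} + 3P_{Borealis}).
∂π/∂P_{Alta} = 195 − 8P_{Alta} + 3P_{Borealis} = 0 ⇒ P_{Alta} = 24.375 + 0.375P_{Borealis}.
At P_{Borealis} = 33: P_{Alta} = 24.375 + 0.375·33 = 36.75.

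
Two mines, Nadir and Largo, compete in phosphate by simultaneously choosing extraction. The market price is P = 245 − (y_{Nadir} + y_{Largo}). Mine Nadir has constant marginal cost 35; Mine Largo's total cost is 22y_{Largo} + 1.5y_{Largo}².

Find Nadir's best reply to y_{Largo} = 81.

64.5

Mine Nadir's profit: π = y_{Nadir}(245 − (y_{Nadir} + y_{Largo})) − 35y_{Nadir}.
∂π/∂y_{Nadir} = 210 − 2y_{Nadir} − y_{Largo} = 0, so y_{Nadir} = 105 − 0.5y_{Largo}.
At y_{Largo} = 81: y_{Nadir} = 105 − 0.5·81 = 64.5.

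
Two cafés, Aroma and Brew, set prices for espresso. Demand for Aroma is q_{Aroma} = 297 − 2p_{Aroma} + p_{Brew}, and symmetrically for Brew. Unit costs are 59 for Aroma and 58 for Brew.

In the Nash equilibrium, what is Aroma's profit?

Aroma's profit: π = (p_{Aroma} − 59)(297 − 2p_{Aroma} + p_{Brew}).
∂π/∂p_{Aroma} = 415 − 4p_{Aroma} + p_{Brew} = 0 ⇒ p_{Aroma} = 103.75 + 0.25p_{Brew}.
Similarly p_{Brew} = 103.25 + 0.25p_{Aroma}.
Solving the two reaction functions simultaneously: (1 − (0.25)(0.25))p_{Aroma} = 103.75 + 0.25·103.25, so 0.9375p_{Aroma} = 129.5625 and p_{Aroma} = 138.2.
Then p_{Brew} = 103.25 + 0.25·138.2 = 137.8.
q_{Aroma} = 297 − 2·138.2 + 137.8 = 158.4.
Profit = (138.2 − 59)·158.4 = 12545.28.

12545.28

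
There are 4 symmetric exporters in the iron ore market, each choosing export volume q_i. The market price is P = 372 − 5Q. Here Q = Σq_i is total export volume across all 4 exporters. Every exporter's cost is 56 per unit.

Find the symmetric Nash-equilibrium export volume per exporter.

A representative exporter's profit is π_i = q_i(372 − 5Q) − 56q_i, with Q = q_i + Σ_{j≠i} q_j.
First-order condition: 316 − 10q_i − 5Σ_{j≠i} q_j = 0.
With identical exporters, set every q_j = q: then 316 − 10q − 15q = 0, i.e. q = 316/25 = 12.64.

12.64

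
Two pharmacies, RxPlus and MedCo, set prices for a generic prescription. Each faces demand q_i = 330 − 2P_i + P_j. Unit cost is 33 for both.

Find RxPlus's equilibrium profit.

19602

RxPlus's profit: π = (P_{RxPlus} − 33)(330 − 2P_{RxPlus} + P_{MedCo}).
∂π/∂P_{RxPlus} = 396 − 4P_{RxPlus} + P_{MedCo} = 0 ⇒ P_{RxPlus} = 99 + 0.25P_{MedCo}.
By symmetry P_{MedCo} = P_{RxPlus}; substituting into the reaction function, 0.75P_{RxPlus} = 99 and P_{RxPlus} = 132.
q_{RxPlus} = 330 − 2·132 + 132 = 198.
Profit = (132 − 33)·198 = 19602.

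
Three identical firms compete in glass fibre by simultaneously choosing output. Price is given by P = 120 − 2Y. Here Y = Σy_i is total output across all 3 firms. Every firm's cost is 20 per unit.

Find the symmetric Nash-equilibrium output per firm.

12.5

A representative firm's profit is π_i = y_i(120 − 2Y) − 20y_i, with Y = y_i + Σ_{j≠i} y_j.
First-order condition: 100 − 4y_i − 2Σ_{j≠i} y_j = 0.
With identical firms, set every y_j = y: then 100 − 4y − 4y = 0, i.e. y = 100/8 = 12.5.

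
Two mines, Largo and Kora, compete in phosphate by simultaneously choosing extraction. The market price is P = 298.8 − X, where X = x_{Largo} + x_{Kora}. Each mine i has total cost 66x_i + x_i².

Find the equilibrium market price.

205.68

Mine Largo's profit: π = x_{Largo}(298.8 − (x_{Largo} + x_{Kora})) − 66x_{Largo} − x_{Largo}².
∂π/∂x_{Largo} = 232.8 − 4x_{Largo} − x_{Kora} = 0, so x_{Largo} = 58.2 − 0.25x_{Kora}.
The game is symmetric, so in equilibrium x_{Kora} = x_{Largo}: the reaction function gives 1.25x_{Largo} = 58.2, hence x_{Largo} = 46.56.
Equilibrium price: P = 298.8 − 93.12 = 205.68.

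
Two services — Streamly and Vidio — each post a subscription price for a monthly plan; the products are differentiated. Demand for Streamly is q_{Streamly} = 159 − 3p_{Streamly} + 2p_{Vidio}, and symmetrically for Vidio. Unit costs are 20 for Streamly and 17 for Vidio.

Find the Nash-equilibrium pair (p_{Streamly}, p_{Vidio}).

54.1875, 53.0625

Streamly's profit: π = (p_{Streamly} − 20)(159 − 3p_{Streamly} + 2p_{Vidio}).
∂π/∂p_{Streamly} = 219 − 6p_{Streamly} + 2p_{Vidio} = 0 ⇒ p_{Streamly} = 36.5 + (1/3)p_{Vidio}.
Similarly p_{Vidio} = 35 + (1/3)p_{Streamly}.
Plugging p_{Vidio} into Streamly's best response: p_{Streamly} = 36.5 + (1/3)(35 + (1/3)p_{Streamly}) ⇒ (8/9)p_{Streamly} = 289/6, so p_{Streamly} = 54.1875.
Then p_{Vidio} = 35 + (1/3)·54.1875 = 53.0625.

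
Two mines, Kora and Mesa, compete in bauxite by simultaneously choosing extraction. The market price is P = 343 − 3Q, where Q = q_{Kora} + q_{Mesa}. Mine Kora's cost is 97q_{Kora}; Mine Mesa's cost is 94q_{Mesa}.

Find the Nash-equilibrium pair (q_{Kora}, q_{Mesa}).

Mine Kora's profit: π = q_{Kora}(343 − 3(q_{Kora} + q_{Mesa})) − 97q_{Kora}.
∂π/∂q_{Kora} = 246 − 6q_{Kora} − 3q_{Mesa} = 0, so q_{Kora} = 41 − 0.5q_{Mesa}.
By the same steps for Mesa: q_{Mesa} = 41.5 − 0.5q_{Kora}.
Substituting the second reaction function into the first: q_{Kora} = 41 − 0.5(41.5 − 0.5q_{Kora}), which gives 0.75q_{Kora} = 20.25 ⇒ q_{Kora} = 27.
Then q_{Mesa} = 41.5 − 0.5·27 = 28.

27, 28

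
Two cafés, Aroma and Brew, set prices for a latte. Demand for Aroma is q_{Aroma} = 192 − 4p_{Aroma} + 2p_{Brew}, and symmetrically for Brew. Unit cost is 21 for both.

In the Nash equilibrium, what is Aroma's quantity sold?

Aroma's profit: π = (p_{Aroma} − 21)(192 − 4p_{Aroma} + 2p_{Brew}).
∂π/∂p_{Aroma} = 276 − 8p_{Aroma} + 2p_{Brew} = 0 ⇒ p_{Aroma} = 34.5 + 0.25p_{Brew}.
Setting p_{Aroma} = p_{Brew} in the reaction function: p_{Aroma} = 34.5 + 0.25p_{Aroma}, so p_{Aroma} = 34.5 / 0.75 = 46.
q_{Aroma} = 192 − 4·46 + 2·46 = 100.

100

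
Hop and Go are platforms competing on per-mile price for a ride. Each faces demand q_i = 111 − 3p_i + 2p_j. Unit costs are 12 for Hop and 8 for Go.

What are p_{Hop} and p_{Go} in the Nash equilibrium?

36, 34.5

Hop's profit: π = (p_{Hop} − 12)(111 − 3p_{Hop} + 2p_{Go}).
∂π/∂p_{Hop} = 147 − 6p_{Hop} + 2p_{Go} = 0 ⇒ p_{Hop} = 24.5 + (1/3)p_{Go}.
Similarly p_{Go} = 22.5 + (1/3)p_{Hop}.
Substituting the second reaction function into the first: p_{Hop} = 24.5 + (1/3)(22.5 + (1/3)p_{Hop}), which gives (8/9)p_{Hop} = 32 ⇒ p_{Hop} = 36.
Then p_{Go} = 22.5 + (1/3)·36 = 34.5.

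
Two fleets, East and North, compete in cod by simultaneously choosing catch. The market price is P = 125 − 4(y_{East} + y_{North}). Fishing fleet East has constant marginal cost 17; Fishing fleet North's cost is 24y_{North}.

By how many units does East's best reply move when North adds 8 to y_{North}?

Fishing fleet East's profit: π = y_{East}(125 − 4(y_{East} + y_{North})) − 17y_{East}.
∂π/∂y_{East} = 108 − 8y_{East} − 4y_{North} = 0, so y_{East} = 13.5 − 0.5y_{North}.
The reaction-function slope is −0.5, so an 8-unit rise in y_{North} moves y_{East} by −0.5 × 8 = −4. East's best response falls — the actions are strategic substitutes.

-4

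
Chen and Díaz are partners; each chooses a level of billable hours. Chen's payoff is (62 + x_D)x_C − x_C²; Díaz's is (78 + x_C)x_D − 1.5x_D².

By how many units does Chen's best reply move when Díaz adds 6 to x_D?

Expanding Chen's payoff: 62x_C + x_Dx_C − x_C².
∂π/∂x_C = 62 + x_D − 2x_C = 0, so x_C = 31 + 0.5x_D.
The reaction-function slope is 0.5, so a 6-unit rise in x_D moves x_C by 0.5 × 6 = 3. Chen's best response rises — the actions are strategic complements.

3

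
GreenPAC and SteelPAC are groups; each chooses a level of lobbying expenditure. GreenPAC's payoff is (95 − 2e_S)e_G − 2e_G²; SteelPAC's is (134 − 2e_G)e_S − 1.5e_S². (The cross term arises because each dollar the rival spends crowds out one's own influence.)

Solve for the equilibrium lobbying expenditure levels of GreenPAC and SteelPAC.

Expanding GreenPAC's payoff: 95e_G − 2e_Se_G − 2e_G².
∂π/∂e_G = 95 − 2e_S − 4e_G = 0, so e_G = 23.75 − 0.5e_S.
Likewise for SteelPAC: e_S = 134/3 − (2/3)e_G.
Substituting the second reaction function into the first: e_G = 23.75 − 0.5(134/3 − (2/3)e_G), which gives (2/3)e_G = 17/12 ⇒ e_G = 2.125.
Then e_S = 134/3 − (2/3)·2.125 = 43.25.

2.125, 43.25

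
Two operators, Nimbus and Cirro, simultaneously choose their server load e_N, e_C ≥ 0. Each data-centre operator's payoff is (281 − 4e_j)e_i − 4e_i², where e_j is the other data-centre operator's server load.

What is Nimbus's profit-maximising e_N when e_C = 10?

Nimbus's payoff is (281 − 4e_C)e_N − 4e_N².
∂π/∂e_N = 281 − 4e_C − 8e_N = 0, so e_N = 35.125 − 0.5e_C.
At e_C = 10: e_N = 35.125 − 0.5·10 = 30.125.

30.125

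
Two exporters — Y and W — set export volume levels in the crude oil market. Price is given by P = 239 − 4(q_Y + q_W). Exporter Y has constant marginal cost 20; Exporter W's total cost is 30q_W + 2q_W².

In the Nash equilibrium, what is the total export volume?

32.35

Exporter Y's profit: π = q_Y(239 − 4(q_Y + q_W)) − 20q_Y.
∂π/∂q_Y = 219 − 8q_Y − 4q_W = 0, so q_Y = 27.375 − 0.5q_W.
For W: ∂π/∂q_W = 209 − 12q_W − 4q_Y = 0 ⇒ q_W = 209/12 − (1/3)q_Y.
Solving the two reaction functions simultaneously: (1 − (−0.5)(−1/3))q_Y = 27.375 − 0.5·(209/12), so (5/6)q_Y = 56/3 and q_Y = 22.4.
Then q_W = 209/12 − (1/3)·22.4 = 9.95.
Total export volume: 22.4 + 9.95 = 32.35.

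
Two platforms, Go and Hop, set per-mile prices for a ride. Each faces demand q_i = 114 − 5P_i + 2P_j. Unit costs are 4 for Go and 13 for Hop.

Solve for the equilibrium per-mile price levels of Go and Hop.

17.6875, 21.4375

Go's profit: π = (P_{Go} − 4)(114 − 5P_{Go} + 2P_{Hop}).
∂π/∂P_{Go} = 134 − 10P_{Go} + 2P_{Hop} = 0 ⇒ P_{Go} = 13.4 + 0.2P_{Hop}.
Similarly P_{Hop} = 17.9 + 0.2P_{Go}.
Plugging P_{Hop} into Go's best response: P_{Go} = 13.4 + 0.2(17.9 + 0.2P_{Go}) ⇒ 0.96P_{Go} = 16.98, so P_{Go} = 17.6875.
Then P_{Hop} = 17.9 + 0.2·17.6875 = 21.4375.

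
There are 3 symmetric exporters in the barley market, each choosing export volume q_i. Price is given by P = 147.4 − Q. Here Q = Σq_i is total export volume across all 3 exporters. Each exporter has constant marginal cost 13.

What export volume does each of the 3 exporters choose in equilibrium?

A representative exporter's profit is π_i = q_i(147.4 − Q) − 13q_i, with Q = q_i + Σ_{j≠i} q_j.
First-order condition: 134.4 − 2q_i − Σ_{j≠i} q_j = 0.
In a symmetric equilibrium every exporter chooses the same q, so Σ_{j≠i} q_j = 2q. The condition becomes 134.4 − 4q = 0, giving q = 134.4/4 = 33.6.

33.6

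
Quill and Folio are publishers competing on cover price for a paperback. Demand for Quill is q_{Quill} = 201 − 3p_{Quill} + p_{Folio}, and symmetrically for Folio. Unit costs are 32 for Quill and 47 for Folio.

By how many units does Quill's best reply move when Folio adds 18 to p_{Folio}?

3

Quill's profit: π = (p_{Quill} − 32)(201 − 3p_{Quill} + p_{Folio}).
∂π/∂p_{Quill} = 297 − 6p_{Quill} + p_{Folio} = 0 ⇒ p_{Quill} = 49.5 + (1/6)p_{Folio}.
The reaction-function slope is 1/6, so an 18-unit rise in p_{Folio} moves p_{Quill} by 1/6 × 18 = 3. Quill's best response rises — the actions are strategic complements.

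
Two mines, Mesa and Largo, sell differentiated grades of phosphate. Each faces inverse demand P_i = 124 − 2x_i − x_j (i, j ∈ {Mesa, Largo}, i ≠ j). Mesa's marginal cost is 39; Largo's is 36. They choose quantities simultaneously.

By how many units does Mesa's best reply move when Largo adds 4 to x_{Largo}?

Mine Mesa's profit: π = x_{Mesa}(124 − 2x_{Mesa} − x_{Largo}) − 39x_{Mesa}.
∂π/∂x_{Mesa} = 85 − 4x_{Mesa} − x_{Largo} = 0 ⇒ x_{Mesa} = 21.25 − 0.25x_{Largo}.
The reaction-function slope is −0.25, so a 4-unit rise in x_{Largo} moves x_{Mesa} by −0.25 × 4 = −1. Mesa's best response falls — the actions are strategic substitutes.

-1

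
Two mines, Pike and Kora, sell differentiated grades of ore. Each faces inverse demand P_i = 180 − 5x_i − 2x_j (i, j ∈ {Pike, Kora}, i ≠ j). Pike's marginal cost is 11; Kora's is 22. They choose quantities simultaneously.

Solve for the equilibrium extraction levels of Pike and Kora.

Mine Pike's profit: π = x_{Pike}(180 − 5x_{Pike} − 2x_{Kora}) − 11x_{Pike}.
∂π/∂x_{Pike} = 169 − 10x_{Pike} − 2x_{Kora} = 0 ⇒ x_{Pike} = 16.9 − 0.2x_{Kora}.
Similarly x_{Kora} = 15.8 − 0.2x_{Pike}.
Plugging x_{Kora} into Pike's best response: x_{Pike} = 16.9 − 0.2(15.8 − 0.2x_{Pike}) ⇒ 0.96x_{Pike} = 13.74, so x_{Pike} = 14.3125.
Then x_{Kora} = 15.8 − 0.2·14.3125 = 12.9375.

14.3125, 12.9375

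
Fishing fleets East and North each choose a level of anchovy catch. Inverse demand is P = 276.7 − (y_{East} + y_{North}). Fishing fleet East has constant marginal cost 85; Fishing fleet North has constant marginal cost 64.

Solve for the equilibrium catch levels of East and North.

56.9, 77.9

Fishing fleet East's profit: π = y_{East}(276.7 − (y_{East} + y_{North})) − 85y_{East}.
∂π/∂y_{East} = 191.7 − 2y_{East} − y_{North} = 0, so y_{East} = 95.85 − 0.5y_{North}.
By the same steps for North: y_{North} = 106.35 − 0.5y_{East}.
Solving the two reaction functions simultaneously: (1 − (−0.5)(−0.5))y_{East} = 95.85 − 0.5·106.35, so 0.75y_{East} = 42.675 and y_{East} = 56.9.
Then y_{North} = 106.35 − 0.5·56.9 = 77.9.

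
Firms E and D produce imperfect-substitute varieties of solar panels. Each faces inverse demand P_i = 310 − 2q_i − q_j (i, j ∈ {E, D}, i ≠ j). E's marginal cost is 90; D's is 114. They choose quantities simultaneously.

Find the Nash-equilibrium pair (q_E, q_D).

45.6, 37.6

Firm E's profit: π = q_E(310 − 2q_E − q_D) − 90q_E.
∂π/∂q_E = 220 − 4q_E − q_D = 0 ⇒ q_E = 55 − 0.25q_D.
Similarly q_D = 49 − 0.25q_E.
Substituting the second reaction function into the first: q_E = 55 − 0.25(49 − 0.25q_E), which gives 0.9375q_E = 42.75 ⇒ q_E = 45.6.
Then q_D = 49 − 0.25·45.6 = 37.6.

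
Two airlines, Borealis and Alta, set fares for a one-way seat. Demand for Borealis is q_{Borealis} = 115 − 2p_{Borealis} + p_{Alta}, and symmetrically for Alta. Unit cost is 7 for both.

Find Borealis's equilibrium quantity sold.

Borealis's profit: π = (p_{Borealis} − 7)(115 − 2p_{Borealis} + p_{Alta}).
∂π/∂p_{Borealis} = 129 − 4p_{Borealis} + p_{Alta} = 0 ⇒ p_{Borealis} = 32.25 + 0.25p_{Alta}.
Setting p_{Borealis} = p_{Alta} in the reaction function: p_{Borealis} = 32.25 + 0.25p_{Borealis}, so p_{Borealis} = 32.25 / 0.75 = 43.
q_{Borealis} = 115 − 2·43 + 43 = 72.

72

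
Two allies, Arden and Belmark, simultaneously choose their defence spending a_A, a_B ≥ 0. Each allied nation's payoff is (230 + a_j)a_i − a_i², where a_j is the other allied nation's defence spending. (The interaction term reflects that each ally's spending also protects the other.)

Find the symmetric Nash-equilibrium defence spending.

Arden's payoff is (230 + a_B)a_A − a_A².
∂π/∂a_A = 230 + a_B − 2a_A = 0, so a_A = 115 + 0.5a_B.
Setting a_A = a_B in the reaction function: a_A = 115 + 0.5a_A, so a_A = 115 / 0.5 = 230.

230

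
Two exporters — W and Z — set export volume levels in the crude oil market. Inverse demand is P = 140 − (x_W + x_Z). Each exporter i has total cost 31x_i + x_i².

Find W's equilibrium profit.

950.48

Exporter W's profit: π = x_W(140 − (x_W + x_Z)) − 31x_W − x_W².
∂π/∂x_W = 109 − 4x_W − x_Z = 0, so x_W = 27.25 − 0.25x_Z.
Setting x_W = x_Z in the reaction function: x_W = 27.25 − 0.25x_W, so x_W = 27.25 / 1.25 = 21.8.
Price P = 140 − 43.6 = 96.4.
W's profit: (96.4 − 31)·21.8 − (21.8)² = 950.48.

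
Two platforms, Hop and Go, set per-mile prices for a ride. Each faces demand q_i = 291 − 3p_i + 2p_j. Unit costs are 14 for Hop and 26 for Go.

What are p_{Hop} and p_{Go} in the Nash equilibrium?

85.5, 90

Hop's profit: π = (p_{Hop} − 14)(291 − 3p_{Hop} + 2p_{Go}).
∂π/∂p_{Hop} = 333 − 6p_{Hop} + 2p_{Go} = 0 ⇒ p_{Hop} = 55.5 + (1/3)p_{Go}.
Similarly p_{Go} = 61.5 + (1/3)p_{Hop}.
Plugging p_{Go} into Hop's best response: p_{Hop} = 55.5 + (1/3)(61.5 + (1/3)p_{Hop}) ⇒ (8/9)p_{Hop} = 76, so p_{Hop} = 85.5.
Then p_{Go} = 61.5 + (1/3)·85.5 = 90.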